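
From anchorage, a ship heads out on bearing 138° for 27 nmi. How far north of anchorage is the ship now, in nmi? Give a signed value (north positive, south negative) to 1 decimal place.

Leg 1 (138°, 27 nmi): east 27 sin 138° = 18.07, north 27 cos 138° = -20.06
Net north component: -20.06 nmi.

-20.1 nmi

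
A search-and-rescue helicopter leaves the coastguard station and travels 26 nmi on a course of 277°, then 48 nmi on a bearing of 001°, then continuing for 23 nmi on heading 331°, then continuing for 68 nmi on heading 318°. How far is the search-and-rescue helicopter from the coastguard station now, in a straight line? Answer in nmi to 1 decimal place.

Leg 1 (277°, 26 nmi): east 26 sin 277° = -25.81, north 26 cos 277° = 3.17
Leg 2 (001°, 48 nmi): east 48 sin 1° = 0.84, north 48 cos 1° = 47.99
Leg 3 (331°, 23 nmi): east 23 sin 331° = -11.15, north 23 cos 331° = 20.12
Leg 4 (318°, 68 nmi): east 68 sin 318° = -45.50, north 68 cos 318° = 50.53
Net: -81.62 east, 121.81 north. Distance = √((-81.62)² + (121.81)²) = 146.628 nmi.

146.6 nmi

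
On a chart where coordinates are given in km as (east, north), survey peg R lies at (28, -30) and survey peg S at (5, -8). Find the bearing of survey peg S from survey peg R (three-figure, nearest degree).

Δeast = 5 − 28 = -23.00; Δnorth = -8 − -30 = 22.00.
Bearing = atan2(Δeast, Δnorth) mod 360° = 313.73° ≈ 314°.

314°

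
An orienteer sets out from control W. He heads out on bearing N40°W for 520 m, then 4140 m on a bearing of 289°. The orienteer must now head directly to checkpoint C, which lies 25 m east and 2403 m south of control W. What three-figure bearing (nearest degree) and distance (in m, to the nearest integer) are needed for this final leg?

Leg 1 (N40°W, 520 m): east 520 sin 320° = -334.25, north 520 cos 320° = 398.34
Leg 2 (289°, 4140 m): east 4140 sin 289° = -3914.45, north 4140 cos 289° = 1347.85
Current position: (-4248.70, 1746.20). Target: (25, -2403). Remaining: Δeast = 4273.70, Δnorth = -4149.20.
Bearing = atan2(4273.70, -4149.20) mod 360° = 134.15°; distance = √((4273.70)² + (-4149.20)²) = 5956.534 m.

134°, 5957 m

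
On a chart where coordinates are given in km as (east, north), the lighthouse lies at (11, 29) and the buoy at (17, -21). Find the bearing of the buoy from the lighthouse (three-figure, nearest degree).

Δeast = 17 − 11 = 6.00; Δnorth = -21 − 29 = -50.00.
Bearing = atan2(Δeast, Δnorth) mod 360° = 173.16° ≈ 173°.

173°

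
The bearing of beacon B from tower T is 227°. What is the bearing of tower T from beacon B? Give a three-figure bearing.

Back-bearing = 227° − 180° = 047°.

047°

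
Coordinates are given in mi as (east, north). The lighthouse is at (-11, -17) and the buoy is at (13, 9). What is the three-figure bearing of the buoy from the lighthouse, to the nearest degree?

043°

Δeast = 13 − -11 = 24.00; Δnorth = 9 − -17 = 26.00.
Bearing = atan2(Δeast, Δnorth) mod 360° = 42.71° ≈ 043°.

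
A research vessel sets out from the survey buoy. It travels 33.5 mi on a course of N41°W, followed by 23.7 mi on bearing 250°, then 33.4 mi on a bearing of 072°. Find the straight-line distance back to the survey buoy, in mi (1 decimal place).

Leg 1 (N41°W, 33.5 mi): east 33.5 sin 319° = -21.98, north 33.5 cos 319° = 25.28
Leg 2 (250°, 23.7 mi): east 23.7 sin 250° = -22.27, north 23.7 cos 250° = -8.11
Leg 3 (072°, 33.4 mi): east 33.4 sin 72° = 31.77, north 33.4 cos 72° = 10.32
Net: -12.48 east, 27.50 north. Distance = √((-12.48)² + (27.50)²) = 30.199 mi.

30.2 mi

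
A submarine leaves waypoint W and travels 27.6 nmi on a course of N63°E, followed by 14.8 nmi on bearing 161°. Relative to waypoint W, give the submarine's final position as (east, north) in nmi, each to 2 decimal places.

(29.41, -1.46)

Leg 1 (N63°E, 27.6 nmi): east 27.6 sin 63° = 24.59, north 27.6 cos 63° = 12.53
Leg 2 (161°, 14.8 nmi): east 14.8 sin 161° = 4.82, north 14.8 cos 161° = -13.99
Summing: 29.41 nmi east, -1.46 nmi north → (29.41, -1.46).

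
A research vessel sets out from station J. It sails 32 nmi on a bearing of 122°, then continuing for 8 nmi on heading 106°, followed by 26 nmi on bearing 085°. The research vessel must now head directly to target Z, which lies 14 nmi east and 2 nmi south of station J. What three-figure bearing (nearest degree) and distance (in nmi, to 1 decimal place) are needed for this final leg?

288°, 49.0 nmi

Leg 1 (122°, 32 nmi): east 32 sin 122° = 27.14, north 32 cos 122° = -16.96
Leg 2 (106°, 8 nmi): east 8 sin 106° = 7.69, north 8 cos 106° = -2.21
Leg 3 (085°, 26 nmi): east 26 sin 85° = 25.90, north 26 cos 85° = 2.27
Current position: (60.73, -16.90). Target: (14, -2). Remaining: Δeast = -46.73, Δnorth = 14.90.
Bearing = atan2(-46.73, 14.90) mod 360° = 287.68°; distance = √((-46.73)² + (14.90)²) = 49.046 nmi.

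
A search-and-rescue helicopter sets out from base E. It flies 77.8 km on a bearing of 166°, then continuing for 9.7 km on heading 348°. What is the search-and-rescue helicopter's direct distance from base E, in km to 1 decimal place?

Leg 1 (166°, 77.8 km): east 77.8 sin 166° = 18.82, north 77.8 cos 166° = -75.49
Leg 2 (348°, 9.7 km): east 9.7 sin 348° = -2.02, north 9.7 cos 348° = 9.49
Net: 16.80 east, -66.00 north. Distance = √((16.80)² + (-66.00)²) = 68.107 km.

68.1 km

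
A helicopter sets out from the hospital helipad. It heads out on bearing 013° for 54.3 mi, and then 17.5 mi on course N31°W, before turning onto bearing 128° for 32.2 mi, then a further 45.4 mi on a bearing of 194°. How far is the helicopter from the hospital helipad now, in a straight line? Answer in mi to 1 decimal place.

Leg 1 (013°, 54.3 mi): east 54.3 sin 13° = 12.21, north 54.3 cos 13° = 52.91
Leg 2 (N31°W, 17.5 mi): east 17.5 sin 329° = -9.01, north 17.5 cos 329° = 15.00
Leg 3 (128°, 32.2 mi): east 32.2 sin 128° = 25.37, north 32.2 cos 128° = -19.82
Leg 4 (194°, 45.4 mi): east 45.4 sin 194° = -10.98, north 45.4 cos 194° = -44.05
Net: 17.59 east, 4.03 north. Distance = √((17.59)² + (4.03)²) = 18.049 mi.

18.0 mi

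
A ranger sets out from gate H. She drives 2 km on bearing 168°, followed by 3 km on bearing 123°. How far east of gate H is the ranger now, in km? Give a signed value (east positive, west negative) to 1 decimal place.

Leg 1 (168°, 2 km): east 2 sin 168° = 0.42, north 2 cos 168° = -1.96
Leg 2 (123°, 3 km): east 3 sin 123° = 2.52, north 3 cos 123° = -1.63
Net east component: 2.93 km.

2.9 km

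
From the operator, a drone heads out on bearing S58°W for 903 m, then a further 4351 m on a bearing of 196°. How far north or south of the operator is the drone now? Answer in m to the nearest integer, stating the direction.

4661 m south

Leg 1 (S58°W, 903 m): east 903 sin 238° = -765.79, north 903 cos 238° = -478.52
Leg 2 (196°, 4351 m): east 4351 sin 196° = -1199.30, north 4351 cos 196° = -4182.45
Net north component: -4660.97 m.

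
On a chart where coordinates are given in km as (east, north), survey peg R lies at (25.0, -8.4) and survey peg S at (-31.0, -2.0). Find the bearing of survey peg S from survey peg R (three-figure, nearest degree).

Δeast = -31.0 − 25.0 = -56.00; Δnorth = -2.0 − -8.4 = 6.40.
Bearing = atan2(Δeast, Δnorth) mod 360° = 276.52° ≈ 277°.

277°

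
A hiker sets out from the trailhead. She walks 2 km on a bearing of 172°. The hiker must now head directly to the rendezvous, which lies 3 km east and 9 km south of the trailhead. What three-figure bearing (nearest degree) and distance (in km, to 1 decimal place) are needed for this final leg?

Leg 1 (172°, 2 km): east 2 sin 172° = 0.28, north 2 cos 172° = -1.98
Current position: (0.28, -1.98). Target: (3, -9). Remaining: Δeast = 2.72, Δnorth = -7.02.
Bearing = atan2(2.72, -7.02) mod 360° = 158.81°; distance = √((2.72)² + (-7.02)²) = 7.529 km.

159°, 7.5 km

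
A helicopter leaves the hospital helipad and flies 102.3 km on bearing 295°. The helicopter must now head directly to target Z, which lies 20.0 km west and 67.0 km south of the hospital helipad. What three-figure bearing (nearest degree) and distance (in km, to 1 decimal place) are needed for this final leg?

Leg 1 (295°, 102.3 km): east 102.3 sin 295° = -92.72, north 102.3 cos 295° = 43.23
Current position: (-92.72, 43.23). Target: (-20.0, -67.0). Remaining: Δeast = 72.72, Δnorth = -110.23.
Bearing = atan2(72.72, -110.23) mod 360° = 146.59°; distance = √((72.72)² + (-110.23)²) = 132.057 km.

147°, 132.1 km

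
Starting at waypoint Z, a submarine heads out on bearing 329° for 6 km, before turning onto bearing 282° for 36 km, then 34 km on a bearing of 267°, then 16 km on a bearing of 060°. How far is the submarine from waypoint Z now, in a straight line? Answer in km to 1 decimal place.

61.4 km

Leg 1 (329°, 6 km): east 6 sin 329° = -3.09, north 6 cos 329° = 5.14
Leg 2 (282°, 36 km): east 36 sin 282° = -35.21, north 36 cos 282° = 7.48
Leg 3 (267°, 34 km): east 34 sin 267° = -33.95, north 34 cos 267° = -1.78
Leg 4 (060°, 16 km): east 16 sin 60° = 13.86, north 16 cos 60° = 8.00
Net: -58.40 east, 18.85 north. Distance = √((-58.40)² + (18.85)²) = 61.367 km.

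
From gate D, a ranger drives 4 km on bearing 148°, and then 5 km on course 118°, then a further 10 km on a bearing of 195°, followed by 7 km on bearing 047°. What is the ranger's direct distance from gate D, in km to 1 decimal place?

14.0 km

Leg 1 (148°, 4 km): east 4 sin 148° = 2.12, north 4 cos 148° = -3.39
Leg 2 (118°, 5 km): east 5 sin 118° = 4.41, north 5 cos 118° = -2.35
Leg 3 (195°, 10 km): east 10 sin 195° = -2.59, north 10 cos 195° = -9.66
Leg 4 (047°, 7 km): east 7 sin 47° = 5.12, north 7 cos 47° = 4.77
Net: 9.07 east, -10.62 north. Distance = √((9.07)² + (-10.62)²) = 13.967 km.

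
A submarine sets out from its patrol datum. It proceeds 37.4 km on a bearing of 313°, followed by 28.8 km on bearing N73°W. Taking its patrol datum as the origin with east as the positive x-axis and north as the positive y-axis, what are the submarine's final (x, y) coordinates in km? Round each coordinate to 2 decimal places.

(-54.89, 33.93)

Leg 1 (313°, 37.4 km): east 37.4 sin 313° = -27.35, north 37.4 cos 313° = 25.51
Leg 2 (N73°W, 28.8 km): east 28.8 sin 287° = -27.54, north 28.8 cos 287° = 8.42
Summing: -54.89 km east, 33.93 km north → (-54.89, 33.93).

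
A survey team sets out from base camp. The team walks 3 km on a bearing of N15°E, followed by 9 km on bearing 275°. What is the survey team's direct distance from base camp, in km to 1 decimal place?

Leg 1 (N15°E, 3 km): east 3 sin 15° = 0.78, north 3 cos 15° = 2.90
Leg 2 (275°, 9 km): east 9 sin 275° = -8.97, north 9 cos 275° = 0.78
Net: -8.19 east, 3.68 north. Distance = √((-8.19)² + (3.68)²) = 8.979 km.

9.0 km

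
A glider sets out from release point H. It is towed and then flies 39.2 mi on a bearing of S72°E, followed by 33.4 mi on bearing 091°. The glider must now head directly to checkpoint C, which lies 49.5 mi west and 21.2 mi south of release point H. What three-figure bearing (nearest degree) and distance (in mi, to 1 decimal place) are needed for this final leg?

Leg 1 (S72°E, 39.2 mi): east 39.2 sin 108° = 37.28, north 39.2 cos 108° = -12.11
Leg 2 (091°, 33.4 mi): east 33.4 sin 91° = 33.39, north 33.4 cos 91° = -0.58
Current position: (70.68, -12.70). Target: (-49.5, -21.2). Remaining: Δeast = -120.18, Δnorth = -8.50.
Bearing = atan2(-120.18, -8.50) mod 360° = 265.95°; distance = √((-120.18)² + (-8.50)²) = 120.477 mi.

266°, 120.5 mi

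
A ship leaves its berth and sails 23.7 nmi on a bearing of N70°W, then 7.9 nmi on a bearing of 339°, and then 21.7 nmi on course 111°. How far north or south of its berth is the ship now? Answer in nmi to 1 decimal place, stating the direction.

Leg 1 (N70°W, 23.7 nmi): east 23.7 sin 290° = -22.27, north 23.7 cos 290° = 8.11
Leg 2 (339°, 7.9 nmi): east 7.9 sin 339° = -2.83, north 7.9 cos 339° = 7.38
Leg 3 (111°, 21.7 nmi): east 21.7 sin 111° = 20.26, north 21.7 cos 111° = -7.78
Net north component: 7.70 nmi.

7.7 nmi north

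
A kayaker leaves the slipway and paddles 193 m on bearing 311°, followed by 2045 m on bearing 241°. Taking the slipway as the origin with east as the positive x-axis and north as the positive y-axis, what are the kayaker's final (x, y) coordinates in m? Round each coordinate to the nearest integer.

Leg 1 (311°, 193 m): east 193 sin 311° = -145.66, north 193 cos 311° = 126.62
Leg 2 (241°, 2045 m): east 2045 sin 241° = -1788.60, north 2045 cos 241° = -991.44
Summing: -1934.26 m east, -864.82 m north → (-1934, -865).

(-1934, -865)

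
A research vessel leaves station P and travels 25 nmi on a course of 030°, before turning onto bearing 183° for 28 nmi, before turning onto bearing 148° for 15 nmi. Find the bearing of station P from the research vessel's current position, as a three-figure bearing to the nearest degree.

315°

Leg 1 (030°, 25 nmi): east 25 sin 30° = 12.50, north 25 cos 30° = 21.65
Leg 2 (183°, 28 nmi): east 28 sin 183° = -1.47, north 28 cos 183° = -27.96
Leg 3 (148°, 15 nmi): east 15 sin 148° = 7.95, north 15 cos 148° = -12.72
Net displacement: 18.98 east, -19.03 north. Direction back to start is (-18.98, 19.03): bearing = atan2(-18.98, 19.03) mod 360° = 315.07° ≈ 315°.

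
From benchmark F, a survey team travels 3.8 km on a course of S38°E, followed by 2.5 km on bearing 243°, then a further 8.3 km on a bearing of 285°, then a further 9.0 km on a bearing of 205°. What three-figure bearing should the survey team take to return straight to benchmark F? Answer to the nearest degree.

Leg 1 (S38°E, 3.8 km): east 3.8 sin 142° = 2.34, north 3.8 cos 142° = -2.99
Leg 2 (243°, 2.5 km): east 2.5 sin 243° = -2.23, north 2.5 cos 243° = -1.13
Leg 3 (285°, 8.3 km): east 8.3 sin 285° = -8.02, north 8.3 cos 285° = 2.15
Leg 4 (205°, 9.0 km): east 9.0 sin 205° = -3.80, north 9.0 cos 205° = -8.16
Net displacement: -11.71 east, -10.14 north. Direction back to start is (11.71, 10.14): bearing = atan2(11.71, 10.14) mod 360° = 49.11° ≈ 049°.

049°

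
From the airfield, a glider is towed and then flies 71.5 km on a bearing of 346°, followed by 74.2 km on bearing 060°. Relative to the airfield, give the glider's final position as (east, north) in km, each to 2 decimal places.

Leg 1 (346°, 71.5 km): east 71.5 sin 346° = -17.30, north 71.5 cos 346° = 69.38
Leg 2 (060°, 74.2 km): east 74.2 sin 60° = 64.26, north 74.2 cos 60° = 37.10
Summing: 46.96 km east, 106.48 km north → (46.96, 106.48).

(46.96, 106.48)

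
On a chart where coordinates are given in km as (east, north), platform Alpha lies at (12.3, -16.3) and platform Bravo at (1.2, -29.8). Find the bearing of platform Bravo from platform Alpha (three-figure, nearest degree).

219°

Δeast = 1.2 − 12.3 = -11.10; Δnorth = -29.8 − -16.3 = -13.50.
Bearing = atan2(Δeast, Δnorth) mod 360° = 219.43° ≈ 219°.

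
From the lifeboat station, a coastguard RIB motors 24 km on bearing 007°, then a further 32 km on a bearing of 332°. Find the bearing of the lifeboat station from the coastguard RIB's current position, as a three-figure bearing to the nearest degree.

167°

Leg 1 (007°, 24 km): east 24 sin 7° = 2.92, north 24 cos 7° = 23.82
Leg 2 (332°, 32 km): east 32 sin 332° = -15.02, north 32 cos 332° = 28.25
Net displacement: -12.10 east, 52.08 north. Direction back to start is (12.10, -52.08): bearing = atan2(12.10, -52.08) mod 360° = 166.92° ≈ 167°.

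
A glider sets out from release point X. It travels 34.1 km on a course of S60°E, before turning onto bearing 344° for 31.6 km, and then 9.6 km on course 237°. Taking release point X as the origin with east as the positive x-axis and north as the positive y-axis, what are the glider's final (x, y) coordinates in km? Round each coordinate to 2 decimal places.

(12.77, 8.10)

Leg 1 (S60°E, 34.1 km): east 34.1 sin 120° = 29.53, north 34.1 cos 120° = -17.05
Leg 2 (344°, 31.6 km): east 31.6 sin 344° = -8.71, north 31.6 cos 344° = 30.38
Leg 3 (237°, 9.6 km): east 9.6 sin 237° = -8.05, north 9.6 cos 237° = -5.23
Summing: 12.77 km east, 8.10 km north → (12.77, 8.10).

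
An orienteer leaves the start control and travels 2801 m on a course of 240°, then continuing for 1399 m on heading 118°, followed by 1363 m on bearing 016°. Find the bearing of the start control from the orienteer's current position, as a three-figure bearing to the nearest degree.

047°

Leg 1 (240°, 2801 m): east 2801 sin 240° = -2425.74, north 2801 cos 240° = -1400.50
Leg 2 (118°, 1399 m): east 1399 sin 118° = 1235.24, north 1399 cos 118° = -656.79
Leg 3 (016°, 1363 m): east 1363 sin 16° = 375.69, north 1363 cos 16° = 1310.20
Net displacement: -814.80 east, -747.09 north. Direction back to start is (814.80, 747.09): bearing = atan2(814.80, 747.09) mod 360° = 47.48° ≈ 047°.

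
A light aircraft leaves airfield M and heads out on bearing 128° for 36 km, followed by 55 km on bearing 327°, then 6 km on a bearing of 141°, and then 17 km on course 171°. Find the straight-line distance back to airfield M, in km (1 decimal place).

5.5 km

Leg 1 (128°, 36 km): east 36 sin 128° = 28.37, north 36 cos 128° = -22.16
Leg 2 (327°, 55 km): east 55 sin 327° = -29.96, north 55 cos 327° = 46.13
Leg 3 (141°, 6 km): east 6 sin 141° = 3.78, north 6 cos 141° = -4.66
Leg 4 (171°, 17 km): east 17 sin 171° = 2.66, north 17 cos 171° = -16.79
Net: 4.85 east, 2.51 north. Distance = √((4.85)² + (2.51)²) = 5.459 km.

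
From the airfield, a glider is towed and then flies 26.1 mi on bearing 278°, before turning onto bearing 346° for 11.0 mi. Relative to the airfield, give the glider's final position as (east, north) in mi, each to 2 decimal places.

Leg 1 (278°, 26.1 mi): east 26.1 sin 278° = -25.85, north 26.1 cos 278° = 3.63
Leg 2 (346°, 11.0 mi): east 11.0 sin 346° = -2.66, north 11.0 cos 346° = 10.67
Summing: -28.51 mi east, 14.31 mi north → (-28.51, 14.31).

(-28.51, 14.31)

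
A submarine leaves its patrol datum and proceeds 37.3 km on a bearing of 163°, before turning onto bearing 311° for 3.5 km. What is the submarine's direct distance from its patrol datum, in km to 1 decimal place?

Leg 1 (163°, 37.3 km): east 37.3 sin 163° = 10.91, north 37.3 cos 163° = -35.67
Leg 2 (311°, 3.5 km): east 3.5 sin 311° = -2.64, north 3.5 cos 311° = 2.30
Net: 8.26 east, -33.37 north. Distance = √((8.26)² + (-33.37)²) = 34.382 km.

34.4 km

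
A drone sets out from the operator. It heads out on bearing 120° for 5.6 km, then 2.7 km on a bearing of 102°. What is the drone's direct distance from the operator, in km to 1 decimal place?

8.2 km

Leg 1 (120°, 5.6 km): east 5.6 sin 120° = 4.85, north 5.6 cos 120° = -2.80
Leg 2 (102°, 2.7 km): east 2.7 sin 102° = 2.64, north 2.7 cos 102° = -0.56
Net: 7.49 east, -3.36 north. Distance = √((7.49)² + (-3.36)²) = 8.210 km.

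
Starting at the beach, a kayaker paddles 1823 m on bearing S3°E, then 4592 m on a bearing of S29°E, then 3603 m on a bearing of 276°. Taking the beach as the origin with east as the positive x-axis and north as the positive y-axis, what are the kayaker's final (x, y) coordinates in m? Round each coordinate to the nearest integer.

(-1262, -5460)

Leg 1 (S3°E, 1823 m): east 1823 sin 177° = 95.41, north 1823 cos 177° = -1820.50
Leg 2 (S29°E, 4592 m): east 4592 sin 151° = 2226.25, north 4592 cos 151° = -4016.25
Leg 3 (276°, 3603 m): east 3603 sin 276° = -3583.26, north 3603 cos 276° = 376.62
Summing: -1261.61 m east, -5460.14 m north → (-1262, -5460).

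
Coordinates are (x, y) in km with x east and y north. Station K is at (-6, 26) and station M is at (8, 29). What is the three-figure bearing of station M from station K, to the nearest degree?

Δeast = 8 − -6 = 14.00; Δnorth = 29 − 26 = 3.00.
Bearing = atan2(Δeast, Δnorth) mod 360° = 77.91° ≈ 078°.

078°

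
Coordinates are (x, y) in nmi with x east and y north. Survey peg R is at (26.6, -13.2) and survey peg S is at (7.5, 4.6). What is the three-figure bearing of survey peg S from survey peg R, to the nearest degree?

Δeast = 7.5 − 26.6 = -19.10; Δnorth = 4.6 − -13.2 = 17.80.
Bearing = atan2(Δeast, Δnorth) mod 360° = 312.98° ≈ 313°.

313°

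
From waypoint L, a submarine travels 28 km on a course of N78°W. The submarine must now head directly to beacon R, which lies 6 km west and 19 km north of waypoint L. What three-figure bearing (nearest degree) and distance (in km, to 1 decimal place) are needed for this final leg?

058°, 25.1 km

Leg 1 (N78°W, 28 km): east 28 sin 282° = -27.39, north 28 cos 282° = 5.82
Current position: (-27.39, 5.82). Target: (-6, 19). Remaining: Δeast = 21.39, Δnorth = 13.18.
Bearing = atan2(21.39, 13.18) mod 360° = 58.36°; distance = √((21.39)² + (13.18)²) = 25.122 km.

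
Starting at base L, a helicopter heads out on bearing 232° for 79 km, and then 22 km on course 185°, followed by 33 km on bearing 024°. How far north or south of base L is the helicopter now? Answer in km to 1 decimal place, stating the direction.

Leg 1 (232°, 79 km): east 79 sin 232° = -62.25, north 79 cos 232° = -48.64
Leg 2 (185°, 22 km): east 22 sin 185° = -1.92, north 22 cos 185° = -21.92
Leg 3 (024°, 33 km): east 33 sin 24° = 13.42, north 33 cos 24° = 30.15
Net north component: -40.41 km.

40.4 km south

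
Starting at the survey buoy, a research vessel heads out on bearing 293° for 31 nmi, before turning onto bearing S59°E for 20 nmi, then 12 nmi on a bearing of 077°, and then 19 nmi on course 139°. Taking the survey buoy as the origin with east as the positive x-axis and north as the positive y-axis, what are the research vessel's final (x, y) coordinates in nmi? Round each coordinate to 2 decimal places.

(12.77, -9.83)

Leg 1 (293°, 31 nmi): east 31 sin 293° = -28.54, north 31 cos 293° = 12.11
Leg 2 (S59°E, 20 nmi): east 20 sin 121° = 17.14, north 20 cos 121° = -10.30
Leg 3 (077°, 12 nmi): east 12 sin 77° = 11.69, north 12 cos 77° = 2.70
Leg 4 (139°, 19 nmi): east 19 sin 139° = 12.47, north 19 cos 139° = -14.34
Summing: 12.77 nmi east, -9.83 nmi north → (12.77, -9.83).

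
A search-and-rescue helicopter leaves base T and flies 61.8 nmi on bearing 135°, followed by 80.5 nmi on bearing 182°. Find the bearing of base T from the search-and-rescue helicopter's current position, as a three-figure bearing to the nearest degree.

Leg 1 (135°, 61.8 nmi): east 61.8 sin 135° = 43.70, north 61.8 cos 135° = -43.70
Leg 2 (182°, 80.5 nmi): east 80.5 sin 182° = -2.81, north 80.5 cos 182° = -80.45
Net displacement: 40.89 east, -124.15 north. Direction back to start is (-40.89, 124.15): bearing = atan2(-40.89, 124.15) mod 360° = 341.77° ≈ 342°.

342°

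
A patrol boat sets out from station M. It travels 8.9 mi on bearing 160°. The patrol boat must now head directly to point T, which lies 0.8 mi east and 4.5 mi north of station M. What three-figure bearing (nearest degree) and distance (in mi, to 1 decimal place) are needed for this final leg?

Leg 1 (160°, 8.9 mi): east 8.9 sin 160° = 3.04, north 8.9 cos 160° = -8.36
Current position: (3.04, -8.36). Target: (0.8, 4.5). Remaining: Δeast = -2.24, Δnorth = 12.86.
Bearing = atan2(-2.24, 12.86) mod 360° = 350.10°; distance = √((-2.24)² + (12.86)²) = 13.058 mi.

350°, 13.1 mi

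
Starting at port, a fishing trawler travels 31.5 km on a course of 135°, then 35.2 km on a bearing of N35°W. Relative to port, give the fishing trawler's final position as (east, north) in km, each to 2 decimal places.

(2.08, 6.56)

Leg 1 (135°, 31.5 km): east 31.5 sin 135° = 22.27, north 31.5 cos 135° = -22.27
Leg 2 (N35°W, 35.2 km): east 35.2 sin 325° = -20.19, north 35.2 cos 325° = 28.83
Summing: 2.08 km east, 6.56 km north → (2.08, 6.56).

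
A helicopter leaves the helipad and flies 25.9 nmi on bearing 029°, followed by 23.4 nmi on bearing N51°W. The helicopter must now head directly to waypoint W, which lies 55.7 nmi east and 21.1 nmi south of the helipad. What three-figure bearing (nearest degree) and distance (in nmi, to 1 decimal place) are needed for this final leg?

Leg 1 (029°, 25.9 nmi): east 25.9 sin 29° = 12.56, north 25.9 cos 29° = 22.65
Leg 2 (N51°W, 23.4 nmi): east 23.4 sin 309° = -18.19, north 23.4 cos 309° = 14.73
Current position: (-5.63, 37.38). Target: (55.7, -21.1). Remaining: Δeast = 61.33, Δnorth = -58.48.
Bearing = atan2(61.33, -58.48) mod 360° = 133.64°; distance = √((61.33)² + (-58.48)²) = 84.741 nmi.

134°, 84.7 nmi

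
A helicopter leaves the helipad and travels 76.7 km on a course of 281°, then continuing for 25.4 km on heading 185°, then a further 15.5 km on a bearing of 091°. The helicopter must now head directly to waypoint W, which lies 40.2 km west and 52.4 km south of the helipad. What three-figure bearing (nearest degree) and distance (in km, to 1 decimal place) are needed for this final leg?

Leg 1 (281°, 76.7 km): east 76.7 sin 281° = -75.29, north 76.7 cos 281° = 14.64
Leg 2 (185°, 25.4 km): east 25.4 sin 185° = -2.21, north 25.4 cos 185° = -25.30
Leg 3 (091°, 15.5 km): east 15.5 sin 91° = 15.50, north 15.5 cos 91° = -0.27
Current position: (-62.01, -10.94). Target: (-40.2, -52.4). Remaining: Δeast = 21.81, Δnorth = -41.46.
Bearing = atan2(21.81, -41.46) mod 360° = 152.26°; distance = √((21.81)² + (-41.46)²) = 46.846 km.

152°, 46.8 km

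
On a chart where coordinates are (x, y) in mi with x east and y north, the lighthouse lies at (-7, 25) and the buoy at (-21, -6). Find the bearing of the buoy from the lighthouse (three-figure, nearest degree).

204°

Δeast = -21 − -7 = -14.00; Δnorth = -6 − 25 = -31.00.
Bearing = atan2(Δeast, Δnorth) mod 360° = 204.30° ≈ 204°.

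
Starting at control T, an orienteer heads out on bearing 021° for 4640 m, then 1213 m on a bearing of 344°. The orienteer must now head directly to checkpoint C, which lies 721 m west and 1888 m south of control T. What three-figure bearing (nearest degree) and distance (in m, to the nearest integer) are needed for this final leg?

196°, 7665 m

Leg 1 (021°, 4640 m): east 4640 sin 21° = 1662.83, north 4640 cos 21° = 4331.81
Leg 2 (344°, 1213 m): east 1213 sin 344° = -334.35, north 1213 cos 344° = 1166.01
Current position: (1328.48, 5497.82). Target: (-721, -1888). Remaining: Δeast = -2049.48, Δnorth = -7385.82.
Bearing = atan2(-2049.48, -7385.82) mod 360° = 195.51°; distance = √((-2049.48)² + (-7385.82)²) = 7664.904 m.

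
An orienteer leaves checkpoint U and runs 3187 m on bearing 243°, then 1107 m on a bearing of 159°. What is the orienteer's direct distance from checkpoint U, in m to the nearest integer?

Leg 1 (243°, 3187 m): east 3187 sin 243° = -2839.64, north 3187 cos 243° = -1446.87
Leg 2 (159°, 1107 m): east 1107 sin 159° = 396.71, north 1107 cos 159° = -1033.47
Net: -2442.92 east, -2480.34 north. Distance = √((-2442.92)² + (-2480.34)²) = 3481.375 m.

3481 m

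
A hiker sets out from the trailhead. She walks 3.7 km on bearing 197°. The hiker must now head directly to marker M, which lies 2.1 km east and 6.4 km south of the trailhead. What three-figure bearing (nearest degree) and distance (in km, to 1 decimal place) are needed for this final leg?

Leg 1 (197°, 3.7 km): east 3.7 sin 197° = -1.08, north 3.7 cos 197° = -3.54
Current position: (-1.08, -3.54). Target: (2.1, -6.4). Remaining: Δeast = 3.18, Δnorth = -2.86.
Bearing = atan2(3.18, -2.86) mod 360° = 131.97°; distance = √((3.18)² + (-2.86)²) = 4.279 km.

132°, 4.3 km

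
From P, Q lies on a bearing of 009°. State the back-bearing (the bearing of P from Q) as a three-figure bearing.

Back-bearing = 009° + 180° = 189°.

189°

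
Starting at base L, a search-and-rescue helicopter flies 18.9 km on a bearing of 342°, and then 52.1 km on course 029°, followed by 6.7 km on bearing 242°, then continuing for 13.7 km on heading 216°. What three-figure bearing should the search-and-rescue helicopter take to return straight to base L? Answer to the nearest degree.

186°

Leg 1 (342°, 18.9 km): east 18.9 sin 342° = -5.84, north 18.9 cos 342° = 17.97
Leg 2 (029°, 52.1 km): east 52.1 sin 29° = 25.26, north 52.1 cos 29° = 45.57
Leg 3 (242°, 6.7 km): east 6.7 sin 242° = -5.92, north 6.7 cos 242° = -3.15
Leg 4 (216°, 13.7 km): east 13.7 sin 216° = -8.05, north 13.7 cos 216° = -11.08
Net displacement: 5.45 east, 49.31 north. Direction back to start is (-5.45, -49.31): bearing = atan2(-5.45, -49.31) mod 360° = 186.31° ≈ 186°.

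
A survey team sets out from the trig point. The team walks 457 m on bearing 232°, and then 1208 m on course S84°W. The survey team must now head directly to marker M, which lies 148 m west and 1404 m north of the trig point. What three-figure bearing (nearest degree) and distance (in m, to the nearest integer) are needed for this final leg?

038°, 2298 m

Leg 1 (232°, 457 m): east 457 sin 232° = -360.12, north 457 cos 232° = -281.36
Leg 2 (S84°W, 1208 m): east 1208 sin 264° = -1201.38, north 1208 cos 264° = -126.27
Current position: (-1561.50, -407.63). Target: (-148, 1404). Remaining: Δeast = 1413.50, Δnorth = 1811.63.
Bearing = atan2(1413.50, 1811.63) mod 360° = 37.96°; distance = √((1413.50)² + (1811.63)²) = 2297.822 m.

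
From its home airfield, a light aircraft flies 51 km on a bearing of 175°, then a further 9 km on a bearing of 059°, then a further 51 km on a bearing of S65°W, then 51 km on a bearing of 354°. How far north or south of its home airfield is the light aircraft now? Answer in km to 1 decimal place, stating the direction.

Leg 1 (175°, 51 km): east 51 sin 175° = 4.44, north 51 cos 175° = -50.81
Leg 2 (059°, 9 km): east 9 sin 59° = 7.71, north 9 cos 59° = 4.64
Leg 3 (S65°W, 51 km): east 51 sin 245° = -46.22, north 51 cos 245° = -21.55
Leg 4 (354°, 51 km): east 51 sin 354° = -5.33, north 51 cos 354° = 50.72
Net north component: -17.00 km.

17.0 km south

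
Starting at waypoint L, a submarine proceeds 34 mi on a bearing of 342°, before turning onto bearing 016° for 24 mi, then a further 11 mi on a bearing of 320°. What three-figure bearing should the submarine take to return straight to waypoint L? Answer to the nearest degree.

170°

Leg 1 (342°, 34 mi): east 34 sin 342° = -10.51, north 34 cos 342° = 32.34
Leg 2 (016°, 24 mi): east 24 sin 16° = 6.62, north 24 cos 16° = 23.07
Leg 3 (320°, 11 mi): east 11 sin 320° = -7.07, north 11 cos 320° = 8.43
Net displacement: -10.96 east, 63.83 north. Direction back to start is (10.96, -63.83): bearing = atan2(10.96, -63.83) mod 360° = 170.26° ≈ 170°.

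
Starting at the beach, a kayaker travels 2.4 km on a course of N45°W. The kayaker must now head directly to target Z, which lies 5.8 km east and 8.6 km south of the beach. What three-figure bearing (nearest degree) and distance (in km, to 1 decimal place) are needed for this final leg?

144°, 12.7 km

Leg 1 (N45°W, 2.4 km): east 2.4 sin 315° = -1.70, north 2.4 cos 315° = 1.70
Current position: (-1.70, 1.70). Target: (5.8, -8.6). Remaining: Δeast = 7.50, Δnorth = -10.30.
Bearing = atan2(7.50, -10.30) mod 360° = 143.94°; distance = √((7.50)² + (-10.30)²) = 12.737 km.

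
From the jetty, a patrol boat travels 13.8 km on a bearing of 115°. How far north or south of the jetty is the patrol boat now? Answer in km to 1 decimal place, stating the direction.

5.8 km south

Leg 1 (115°, 13.8 km): east 13.8 sin 115° = 12.51, north 13.8 cos 115° = -5.83
Net north component: -5.83 km.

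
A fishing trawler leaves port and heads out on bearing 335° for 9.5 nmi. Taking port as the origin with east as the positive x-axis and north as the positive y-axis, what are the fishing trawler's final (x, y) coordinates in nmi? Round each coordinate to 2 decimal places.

Leg 1 (335°, 9.5 nmi): east 9.5 sin 335° = -4.01, north 9.5 cos 335° = 8.61
Summing: -4.01 nmi east, 8.61 nmi north → (-4.01, 8.61).

(-4.01, 8.61)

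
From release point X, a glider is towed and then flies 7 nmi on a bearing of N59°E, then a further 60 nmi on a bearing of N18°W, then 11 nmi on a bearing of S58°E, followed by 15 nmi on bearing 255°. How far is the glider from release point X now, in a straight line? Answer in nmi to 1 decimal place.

53.9 nmi

Leg 1 (N59°E, 7 nmi): east 7 sin 59° = 6.00, north 7 cos 59° = 3.61
Leg 2 (N18°W, 60 nmi): east 60 sin 342° = -18.54, north 60 cos 342° = 57.06
Leg 3 (S58°E, 11 nmi): east 11 sin 122° = 9.33, north 11 cos 122° = -5.83
Leg 4 (255°, 15 nmi): east 15 sin 255° = -14.49, north 15 cos 255° = -3.88
Net: -17.70 east, 50.96 north. Distance = √((-17.70)² + (50.96)²) = 53.944 nmi.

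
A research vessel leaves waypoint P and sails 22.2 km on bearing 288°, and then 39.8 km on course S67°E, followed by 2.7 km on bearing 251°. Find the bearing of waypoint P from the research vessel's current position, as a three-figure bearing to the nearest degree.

Leg 1 (288°, 22.2 km): east 22.2 sin 288° = -21.11, north 22.2 cos 288° = 6.86
Leg 2 (S67°E, 39.8 km): east 39.8 sin 113° = 36.64, north 39.8 cos 113° = -15.55
Leg 3 (251°, 2.7 km): east 2.7 sin 251° = -2.55, north 2.7 cos 251° = -0.88
Net displacement: 12.97 east, -9.57 north. Direction back to start is (-12.97, 9.57): bearing = atan2(-12.97, 9.57) mod 360° = 306.42° ≈ 306°.

306°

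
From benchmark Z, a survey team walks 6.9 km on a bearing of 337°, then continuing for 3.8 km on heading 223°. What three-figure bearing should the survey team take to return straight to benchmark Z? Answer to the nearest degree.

Leg 1 (337°, 6.9 km): east 6.9 sin 337° = -2.70, north 6.9 cos 337° = 6.35
Leg 2 (223°, 3.8 km): east 3.8 sin 223° = -2.59, north 3.8 cos 223° = -2.78
Net displacement: -5.29 east, 3.57 north. Direction back to start is (5.29, -3.57): bearing = atan2(5.29, -3.57) mod 360° = 124.04° ≈ 124°.

124°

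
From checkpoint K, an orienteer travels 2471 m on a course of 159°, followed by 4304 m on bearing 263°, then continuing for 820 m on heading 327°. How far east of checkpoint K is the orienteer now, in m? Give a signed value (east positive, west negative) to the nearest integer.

-3833 m

Leg 1 (159°, 2471 m): east 2471 sin 159° = 885.53, north 2471 cos 159° = -2306.88
Leg 2 (263°, 4304 m): east 4304 sin 263° = -4271.92, north 4304 cos 263° = -524.53
Leg 3 (327°, 820 m): east 820 sin 327° = -446.60, north 820 cos 327° = 687.71
Net east component: -3833.00 m.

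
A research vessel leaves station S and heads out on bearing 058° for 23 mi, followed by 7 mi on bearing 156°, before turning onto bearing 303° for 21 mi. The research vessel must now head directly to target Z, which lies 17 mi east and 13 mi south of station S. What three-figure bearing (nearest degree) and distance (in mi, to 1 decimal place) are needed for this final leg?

Leg 1 (058°, 23 mi): east 23 sin 58° = 19.51, north 23 cos 58° = 12.19
Leg 2 (156°, 7 mi): east 7 sin 156° = 2.85, north 7 cos 156° = -6.39
Leg 3 (303°, 21 mi): east 21 sin 303° = -17.61, north 21 cos 303° = 11.44
Current position: (4.74, 17.23). Target: (17, -13). Remaining: Δeast = 12.26, Δnorth = -30.23.
Bearing = atan2(12.26, -30.23) mod 360° = 157.93°; distance = √((12.26)² + (-30.23)²) = 32.622 mi.

158°, 32.6 mi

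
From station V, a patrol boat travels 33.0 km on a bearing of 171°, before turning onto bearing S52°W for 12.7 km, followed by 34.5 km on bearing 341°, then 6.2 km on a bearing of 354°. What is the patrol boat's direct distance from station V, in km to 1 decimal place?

16.8 km

Leg 1 (171°, 33.0 km): east 33.0 sin 171° = 5.16, north 33.0 cos 171° = -32.59
Leg 2 (S52°W, 12.7 km): east 12.7 sin 232° = -10.01, north 12.7 cos 232° = -7.82
Leg 3 (341°, 34.5 km): east 34.5 sin 341° = -11.23, north 34.5 cos 341° = 32.62
Leg 4 (354°, 6.2 km): east 6.2 sin 354° = -0.65, north 6.2 cos 354° = 6.17
Net: -16.73 east, -1.63 north. Distance = √((-16.73)² + (-1.63)²) = 16.804 km.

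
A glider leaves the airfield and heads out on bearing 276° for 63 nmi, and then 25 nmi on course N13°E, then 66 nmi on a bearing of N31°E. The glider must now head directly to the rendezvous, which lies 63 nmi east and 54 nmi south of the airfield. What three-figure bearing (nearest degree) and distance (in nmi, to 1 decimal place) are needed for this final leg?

Leg 1 (276°, 63 nmi): east 63 sin 276° = -62.65, north 63 cos 276° = 6.59
Leg 2 (N13°E, 25 nmi): east 25 sin 13° = 5.62, north 25 cos 13° = 24.36
Leg 3 (N31°E, 66 nmi): east 66 sin 31° = 33.99, north 66 cos 31° = 56.57
Current position: (-23.04, 87.52). Target: (63, -54). Remaining: Δeast = 86.04, Δnorth = -141.52.
Bearing = atan2(86.04, -141.52) mod 360° = 148.70°; distance = √((86.04)² + (-141.52)²) = 165.620 nmi.

149°, 165.6 nmi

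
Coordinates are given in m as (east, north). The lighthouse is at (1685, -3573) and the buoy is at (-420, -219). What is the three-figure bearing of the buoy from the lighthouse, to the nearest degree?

Δeast = -420 − 1685 = -2105.00; Δnorth = -219 − -3573 = 3354.00.
Bearing = atan2(Δeast, Δnorth) mod 360° = 327.89° ≈ 328°.

328°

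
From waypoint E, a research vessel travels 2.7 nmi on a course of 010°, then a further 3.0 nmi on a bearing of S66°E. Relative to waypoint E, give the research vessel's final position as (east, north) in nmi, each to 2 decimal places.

(3.21, 1.44)

Leg 1 (010°, 2.7 nmi): east 2.7 sin 10° = 0.47, north 2.7 cos 10° = 2.66
Leg 2 (S66°E, 3.0 nmi): east 3.0 sin 114° = 2.74, north 3.0 cos 114° = -1.22
Summing: 3.21 nmi east, 1.44 nmi north → (3.21, 1.44).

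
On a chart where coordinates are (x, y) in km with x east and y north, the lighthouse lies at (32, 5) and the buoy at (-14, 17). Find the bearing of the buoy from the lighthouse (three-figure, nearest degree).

285°

Δeast = -14 − 32 = -46.00; Δnorth = 17 − 5 = 12.00.
Bearing = atan2(Δeast, Δnorth) mod 360° = 284.62° ≈ 285°.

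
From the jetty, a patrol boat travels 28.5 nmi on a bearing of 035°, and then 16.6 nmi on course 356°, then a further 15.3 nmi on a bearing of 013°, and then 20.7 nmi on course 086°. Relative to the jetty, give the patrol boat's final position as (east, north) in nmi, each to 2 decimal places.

Leg 1 (035°, 28.5 nmi): east 28.5 sin 35° = 16.35, north 28.5 cos 35° = 23.35
Leg 2 (356°, 16.6 nmi): east 16.6 sin 356° = -1.16, north 16.6 cos 356° = 16.56
Leg 3 (013°, 15.3 nmi): east 15.3 sin 13° = 3.44, north 15.3 cos 13° = 14.91
Leg 4 (086°, 20.7 nmi): east 20.7 sin 86° = 20.65, north 20.7 cos 86° = 1.44
Summing: 39.28 nmi east, 56.26 nmi north → (39.28, 56.26).

(39.28, 56.26)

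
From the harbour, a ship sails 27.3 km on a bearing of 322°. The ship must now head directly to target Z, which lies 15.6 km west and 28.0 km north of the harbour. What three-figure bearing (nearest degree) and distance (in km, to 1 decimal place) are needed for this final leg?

Leg 1 (322°, 27.3 km): east 27.3 sin 322° = -16.81, north 27.3 cos 322° = 21.51
Current position: (-16.81, 21.51). Target: (-15.6, 28.0). Remaining: Δeast = 1.21, Δnorth = 6.49.
Bearing = atan2(1.21, 6.49) mod 360° = 10.54°; distance = √((1.21)² + (6.49)²) = 6.599 km.

011°, 6.6 km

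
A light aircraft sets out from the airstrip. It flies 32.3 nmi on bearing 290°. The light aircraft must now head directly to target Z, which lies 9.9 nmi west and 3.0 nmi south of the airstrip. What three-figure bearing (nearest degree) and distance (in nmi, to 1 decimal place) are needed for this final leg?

Leg 1 (290°, 32.3 nmi): east 32.3 sin 290° = -30.35, north 32.3 cos 290° = 11.05
Current position: (-30.35, 11.05). Target: (-9.9, -3.0). Remaining: Δeast = 20.45, Δnorth = -14.05.
Bearing = atan2(20.45, -14.05) mod 360° = 124.48°; distance = √((20.45)² + (-14.05)²) = 24.812 nmi.

124°, 24.8 nmi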